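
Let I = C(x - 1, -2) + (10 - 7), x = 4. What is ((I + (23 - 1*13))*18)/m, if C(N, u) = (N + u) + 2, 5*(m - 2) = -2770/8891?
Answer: 640152/4307 ≈ 148.63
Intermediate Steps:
m = 17228/8891 (m = 2 + (-2770/8891)/5 = 2 + (-2770*1/8891)/5 = 2 + (⅕)*(-2770/8891) = 2 - 554/8891 = 17228/8891 ≈ 1.9377)
C(N, u) = 2 + N + u
I = 6 (I = (2 + (4 - 1) - 2) + (10 - 7) = (2 + 3 - 2) + 3 = 3 + 3 = 6)
((I + (23 - 1*13))*18)/m = ((6 + (23 - 1*13))*18)/(17228/8891) = ((6 + (23 - 13))*18)*(8891/17228) = ((6 + 10)*18)*(8891/17228) = (16*18)*(8891/17228) = 288*(8891/17228) = 640152/4307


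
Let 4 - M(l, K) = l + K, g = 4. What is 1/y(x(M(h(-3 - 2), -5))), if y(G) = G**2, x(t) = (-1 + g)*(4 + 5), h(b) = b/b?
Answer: 1/729 ≈ 0.0013717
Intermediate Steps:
h(b) = 1
M(l, K) = 4 - K - l (M(l, K) = 4 - (l + K) = 4 - (K + l) = 4 + (-K - l) = 4 - K - l)
x(t) = 27 (x(t) = (-1 + 4)*(4 + 5) = 3*9 = 27)
1/y(x(M(h(-3 - 2), -5))) = 1/(27**2) = 1/729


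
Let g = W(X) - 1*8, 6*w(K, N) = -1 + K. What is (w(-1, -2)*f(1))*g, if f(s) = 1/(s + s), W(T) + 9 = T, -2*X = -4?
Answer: 5/2 ≈ 2.5000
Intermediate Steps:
X = 2 (X = -½*(-4) = 2)
W(T) = -9 + T
w(K, N) = -⅙ + K/6 (w(K, N) = (-1 + K)/6 = -⅙ + K/6)
g = -15 (g = (-9 + 2) - 1*8 = -7 - 8 = -15)
f(s) = 1/(2*s)
(w(-1, -2)*f(1))*g = ((-⅙ + (⅙)*(-1))*((½)/1))*(-15) = ((-⅙ - ⅙)*((½)*1))*(-15) = -⅓*½*(-15) = -⅙*(-15) = 5/2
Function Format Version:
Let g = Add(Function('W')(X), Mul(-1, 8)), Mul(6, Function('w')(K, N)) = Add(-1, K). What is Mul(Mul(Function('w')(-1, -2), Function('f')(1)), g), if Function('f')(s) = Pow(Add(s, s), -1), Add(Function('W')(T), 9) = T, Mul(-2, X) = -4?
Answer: Rational(5, 2) ≈ 2.5000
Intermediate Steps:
X = 2 (X = Mul(Rational(-1, 2), -4) = 2)
Function('W')(T) = Add(-9, T)
Function('w')(K, N) = Add(Rational(-1, 6), Mul(Rational(1, 6), K)) (Function('w')(K, N) = Mul(Rational(1, 6), Add(-1, K)) = Add(Rational(-1, 6), Mul(Rational(1, 6), K)))
g = -15 (g = Add(Add(-9, 2), Mul(-1, 8)) = Add(-7, -8) = -15)
Function('f')(s) = Mul(Rational(1, 2), Pow(s, -1)) (Function('f')(s) = Pow(Mul(2, s), -1) = Mul(Rational(1, 2), Pow(s, -1)))
Mul(Mul(Function('w')(-1, -2), Function('f')(1)), g) = Mul(Mul(Add(Rational(-1, 6), Mul(Rational(1, 6), -1)), Mul(Rational(1, 2), Pow(1, -1))), -15) = Mul(Mul(Add(Rational(-1, 6), Rational(-1, 6)), Mul(Rational(1, 2), 1)), -15) = Mul(Mul(Rational(-1, 3), Rational(1, 2)), -15) = Mul(Rational(-1, 6), -15) = Rational(5, 2)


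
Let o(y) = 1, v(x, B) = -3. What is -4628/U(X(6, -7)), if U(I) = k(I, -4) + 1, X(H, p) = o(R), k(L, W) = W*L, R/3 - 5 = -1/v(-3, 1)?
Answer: 4628/3 ≈ 1542.7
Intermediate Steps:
R = 16 (R = 15 + 3*(-1/(-3)) = 15 + 3*(-1*(-1/3)) = 15 + 3*(1/3) = 15 + 1 = 16)
k(L, W) = L*W
X(H, p) = 1
U(I) = 1 - 4*I (U(I) = I*(-4) + 1 = -4*I + 1 = 1 - 4*I)
-4628/U(X(6, -7)) = -4628/(1 - 4*1) = -4628/(1 - 4) = -4628/(-3) = -4628*(-1/3) = 4628/3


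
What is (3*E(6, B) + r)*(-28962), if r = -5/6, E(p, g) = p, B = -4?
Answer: -497181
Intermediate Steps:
r = -⅚ (r = -5*⅙ = -⅚ ≈ -0.83333)
(3*E(6, B) + r)*(-28962) = (3*6 - ⅚)*(-28962) = (18 - ⅚)*(-28962) = (103/6)*(-28962) = -497181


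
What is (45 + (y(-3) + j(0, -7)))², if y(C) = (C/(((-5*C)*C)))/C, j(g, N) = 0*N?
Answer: 4096576/2025 ≈ 2023.0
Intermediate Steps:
j(g, N) = 0
y(C) = -1/(5*C²) (y(C) = (C/((-5*C²)))/C = (C*(-1/(5*C²)))/C = (-1/(5*C))/C = -1/(5*C²))
(45 + (y(-3) + j(0, -7)))² = (45 + (-⅕/(-3)² + 0))² = (45 + (-⅕*⅑ + 0))² = (45 + (-1/45 + 0))² = (45 - 1/45)² = (2024/45)² = 4096576/2025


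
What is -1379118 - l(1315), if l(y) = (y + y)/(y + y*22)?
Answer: -31719716/23 ≈ -1.3791e+6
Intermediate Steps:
l(y) = 2/23 (l(y) = (2*y)/(y + 22*y) = (2*y)/((23*y)) = (2*y)*(1/(23*y)) = 2/23)
-1379118 - l(1315) = -1379118 - 1*2/23 = -1379118 - 2/23 = -31719716/23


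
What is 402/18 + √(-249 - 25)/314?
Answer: 67/3 + I*√274/314 ≈ 22.333 + 0.052716*I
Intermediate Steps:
402/18 + √(-249 - 25)/314 = 402*(1/18) + √(-274)*(1/314) = 67/3 + (I*√274)*(1/314) = 67/3 + I*√274/314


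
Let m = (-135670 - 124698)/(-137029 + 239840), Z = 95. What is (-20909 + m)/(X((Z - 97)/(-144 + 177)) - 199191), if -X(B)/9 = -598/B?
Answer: 716645189/9869650378 ≈ 0.072611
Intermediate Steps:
X(B) = 5382/B (X(B) = -(-5382)/B = 5382/B)
m = -260368/102811 ≈ -2.5325
(-20909 + m)/(X((Z - 97)/(-144 + 177)) - 199191) = (-20909 - 260368/102811)/(5382/(((95 - 97)/(-144 + 177))) - 199191) = -2149935567/(102811*(5382/((-2/33)) - 199191)) = -2149935567/(102811*(5382/((-2*1/33)) - 199191)) = -2149935567/(102811*(5382/(-2/33) - 199191)) = -2149935567/(102811*(5382*(-33/2) - 199191)) = -2149935567/(102811*(-88803 - 199191)) = -2149935567/102811/(-287994) = -2149935567/102811*(-1/287994) = 716645189/9869650378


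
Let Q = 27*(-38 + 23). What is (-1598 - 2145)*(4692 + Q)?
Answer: -16046241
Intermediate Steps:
Q = -405 (Q = 27*(-15) = -405)
(-1598 - 2145)*(4692 + Q) = (-1598 - 2145)*(4692 - 405) = -3743*4287 = -16046241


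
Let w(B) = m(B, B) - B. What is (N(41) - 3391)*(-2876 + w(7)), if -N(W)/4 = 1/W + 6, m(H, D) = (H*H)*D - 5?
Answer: 356348355/41 ≈ 8.6914e+6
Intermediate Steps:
m(H, D) = -5 + D*H**2 (m(H, D) = H**2*D - 5 = D*H**2 - 5 = -5 + D*H**2)
N(W) = -24 - 4/W (N(W) = -4*(1/W + 6) = -4*(6 + 1/W) = -24 - 4/W)
w(B) = -5 + B**3 - B (w(B) = (-5 + B*B**2) - B = (-5 + B**3) - B = -5 + B**3 - B)
(N(41) - 3391)*(-2876 + w(7)) = ((-24 - 4/41) - 3391)*(-2876 + (-5 + 7**3 - 1*7)) = ((-24 - 4*1/41) - 3391)*(-2876 + (-5 + 343 - 7)) = ((-24 - 4/41) - 3391)*(-2876 + 331) = (-988/41 - 3391)*(-2545) = -140019/41*(-2545) = 356348355/41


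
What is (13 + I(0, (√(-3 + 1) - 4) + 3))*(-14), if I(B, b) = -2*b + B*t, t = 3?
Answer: -210 + 28*I*√2 ≈ -210.0 + 39.598*I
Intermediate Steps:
I(B, b) = -2*b + 3*B (I(B, b) = -2*b + B*3 = -2*b + 3*B)
(13 + I(0, (√(-3 + 1) - 4) + 3))*(-14) = (13 + (-2*((√(-3 + 1) - 4) + 3) + 3*0))*(-14) = (13 + (-2*((√(-2) - 4) + 3) + 0))*(-14) = (13 + (-2*((I*√2 - 4) + 3) + 0))*(-14) = (13 + (-2*((-4 + I*√2) + 3) + 0))*(-14) = (13 + (-2*(-1 + I*√2) + 0))*(-14) = (13 + ((2 - 2*I*√2) + 0))*(-14) = (13 + (2 - 2*I*√2))*(-14) = (15 - 2*I*√2)*(-14) = -210 + 28*I*√2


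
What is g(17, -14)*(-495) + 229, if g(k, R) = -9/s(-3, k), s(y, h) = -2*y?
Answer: 1943/2 ≈ 971.50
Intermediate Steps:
g(k, R) = -3/2 (g(k, R) = -9/((-2*(-3))) = -9/6 = -9*1/6 = -3/2)
g(17, -14)*(-495) + 229 = -3/2*(-495) + 229 = 1485/2 + 229 = 1943/2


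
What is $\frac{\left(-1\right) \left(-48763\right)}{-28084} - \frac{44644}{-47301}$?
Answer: $- \frac{1052756567}{1328401284} \approx -0.7925$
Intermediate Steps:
$\frac{\left(-1\right) \left(-48763\right)}{-28084} - \frac{44644}{-47301} = 48763 \left(- \frac{1}{28084}\right) - - \frac{44644}{47301} = - \frac{48763}{28084} + \frac{44644}{47301} = - \frac{1052756567}{1328401284}$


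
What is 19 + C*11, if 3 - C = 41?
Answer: -399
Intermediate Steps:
C = -38 (C = 3 - 1*41 = 3 - 41 = -38)
19 + C*11 = 19 - 38*11 = 19 - 418 = -399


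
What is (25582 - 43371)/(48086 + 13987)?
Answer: -17789/62073 ≈ -0.28658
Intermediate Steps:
(25582 - 43371)/(48086 + 13987) = -17789/62073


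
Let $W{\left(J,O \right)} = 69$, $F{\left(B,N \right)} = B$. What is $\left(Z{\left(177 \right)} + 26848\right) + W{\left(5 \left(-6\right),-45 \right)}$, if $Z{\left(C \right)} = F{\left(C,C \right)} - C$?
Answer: $26917$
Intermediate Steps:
$Z{\left(C \right)} = 0$ ($Z{\left(C \right)} = C - C = 0$)
$\left(Z{\left(177 \right)} + 26848\right) + W{\left(5 \left(-6\right),-45 \right)} = \left(0 + 26848\right) + 69 = 26848 + 69 = 26917$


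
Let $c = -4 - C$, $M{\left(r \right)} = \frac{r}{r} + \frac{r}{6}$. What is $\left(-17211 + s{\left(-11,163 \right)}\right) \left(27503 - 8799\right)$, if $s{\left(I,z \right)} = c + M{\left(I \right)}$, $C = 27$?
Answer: $- \frac{967529864}{3} \approx -3.2251 \cdot 10^{8}$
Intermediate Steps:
$M{\left(r \right)} = 1 + \frac{r}{6}$ ($M{\left(r \right)} = 1 + r \frac{1}{6} = 1 + \frac{r}{6}$)
$c = -31$ ($c = -4 - 27 = -31$)
$s{\left(I,z \right)} = -30 + \frac{I}{6}$ ($s{\left(I,z \right)} = -31 + \left(1 + \frac{I}{6}\right) = -30 + \frac{I}{6}$)
$\left(-17211 + s{\left(-11,163 \right)}\right) \left(27503 - 8799\right) = \left(-17211 + \left(-30 + \frac{1}{6} \left(-11\right)\right)\right) \left(27503 - 8799\right) = \left(-17211 - \frac{191}{6}\right) 18704 = \left(- \frac{103457}{6}\right) 18704 = - \frac{967529864}{3}$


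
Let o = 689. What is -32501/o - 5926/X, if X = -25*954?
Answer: -7274206/155025 ≈ -46.923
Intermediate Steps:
X = -23850
-32501/o - 5926/X = -32501/689 - 5926/(-23850) = -32501*1/689 - 5926*(-1/23850) = -32501/689 + 2963/11925 = -7274206/155025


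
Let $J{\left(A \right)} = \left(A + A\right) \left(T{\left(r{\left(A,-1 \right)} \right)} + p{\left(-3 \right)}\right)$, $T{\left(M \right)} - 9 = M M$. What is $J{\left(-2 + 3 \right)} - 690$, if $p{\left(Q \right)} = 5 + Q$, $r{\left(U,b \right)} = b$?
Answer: $-666$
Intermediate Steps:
$T{\left(M \right)} = 9 + M^{2}$ ($T{\left(M \right)} = 9 + M M = 9 + M^{2}$)
$J{\left(A \right)} = 24 A$ ($J{\left(A \right)} = \left(A + A\right) \left(\left(9 + \left(-1\right)^{2}\right) + \left(5 - 3\right)\right) = 2 A \left(\left(9 + 1\right) + 2\right) = 2 A \left(10 + 2\right) = 2 A 12 = 24 A$)
$J{\left(-2 + 3 \right)} - 690 = 24 \left(-2 + 3\right) - 690 = 24 \cdot 1 - 690 = 24 - 690 = -666$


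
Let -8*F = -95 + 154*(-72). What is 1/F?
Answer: 8/11183 ≈ 0.00071537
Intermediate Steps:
F = 11183/8 (F = -(-95 + 154*(-72))/8 = -(-95 - 11088)/8 = -1/8*(-11183) = 11183/8 ≈ 1397.9)
1/F = 1/(11183/8) = 8/11183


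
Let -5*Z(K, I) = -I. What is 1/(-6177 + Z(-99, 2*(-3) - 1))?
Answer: -5/30892 ≈ -0.00016185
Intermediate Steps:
Z(K, I) = I/5 (Z(K, I) = -(-1)*I/5 = I/5)
1/(-6177 + Z(-99, 2*(-3) - 1)) = 1/(-6177 + (2*(-3) - 1)/5) = 1/(-6177 + (-6 - 1)/5) = 1/(-6177 + (⅕)*(-7)) = 1/(-6177 - 7/5) = 1/(-30892/5) = -5/30892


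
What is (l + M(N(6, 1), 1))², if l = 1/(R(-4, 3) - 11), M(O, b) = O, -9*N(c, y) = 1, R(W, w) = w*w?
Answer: 121/324 ≈ 0.37346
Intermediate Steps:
R(W, w) = w²
N(c, y) = -⅑ (N(c, y) = -⅑*1 = -⅑)
l = -½ (l = 1/(3² - 11) = 1/(9 - 11) = 1/(-2) = -½ ≈ -0.50000)
(l + M(N(6, 1), 1))² = (-½ - ⅑)² = (-11/18)² = 121/324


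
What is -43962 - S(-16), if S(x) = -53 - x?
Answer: -43925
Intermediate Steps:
-43962 - S(-16) = -43962 - (-53 - 1*(-16)) = -43962 - (-53 + 16) = -43962 - 1*(-37) = -43962 + 37 = -43925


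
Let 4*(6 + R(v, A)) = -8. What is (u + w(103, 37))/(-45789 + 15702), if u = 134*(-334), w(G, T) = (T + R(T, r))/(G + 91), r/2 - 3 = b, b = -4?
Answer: 8682635/5836878 ≈ 1.4875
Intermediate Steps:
r = -2 (r = 6 + 2*(-4) = 6 - 8 = -2)
R(v, A) = -8 (R(v, A) = -6 + (¼)*(-8) = -6 - 2 = -8)
w(G, T) = (-8 + T)/(91 + G) (w(G, T) = (T - 8)/(G + 91) = (-8 + T)/(91 + G))
u = -44756
(u + w(103, 37))/(-45789 + 15702) = (-44756 + (-8 + 37)/(91 + 103))/(-45789 + 15702) = (-44756 + 29/194)/(-30087) = (-44756 + (1/194)*29)*(-1/30087) = (-44756 + 29/194)*(-1/30087) = -8682635/194*(-1/30087) = 8682635/5836878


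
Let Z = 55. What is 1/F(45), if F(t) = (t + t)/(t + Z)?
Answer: 10/9 ≈ 1.1111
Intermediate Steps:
F(t) = 2*t/(55 + t) (F(t) = (t + t)/(t + 55) = (2*t)/(55 + t) = 2*t/(55 + t))
1/F(45) = 1/(2*45/(55 + 45)) = 1/(2*45/100) = 1/(2*45*(1/100)) = 1/(9/10) = 10/9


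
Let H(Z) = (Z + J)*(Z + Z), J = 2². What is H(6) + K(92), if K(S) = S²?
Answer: 8584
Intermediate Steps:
J = 4
H(Z) = 2*Z*(4 + Z) (H(Z) = (Z + 4)*(Z + Z) = (4 + Z)*(2*Z) = 2*Z*(4 + Z))
H(6) + K(92) = 2*6*(4 + 6) + 92² = 2*6*10 + 8464 = 120 + 8464 = 8584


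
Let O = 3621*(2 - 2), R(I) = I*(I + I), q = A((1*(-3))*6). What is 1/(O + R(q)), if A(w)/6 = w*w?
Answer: 1/7558272 ≈ 1.3231e-7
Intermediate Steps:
A(w) = 6*w² (A(w) = 6*(w*w) = 6*w²)
q = 1944 (q = 6*((1*(-3))*6)² = 6*(-3*6)² = 6*(-18)² = 6*324 = 1944)
R(I) = 2*I² (R(I) = I*(2*I) = 2*I²)
O = 0 (O = 3621*0 = 0)
1/(O + R(q)) = 1/(0 + 2*1944²) = 1/(0 + 2*3779136) = 1/(0 + 7558272) = 1/7558272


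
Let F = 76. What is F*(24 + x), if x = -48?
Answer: -1824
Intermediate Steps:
F*(24 + x) = 76*(24 - 48) = 76*(-24) = -1824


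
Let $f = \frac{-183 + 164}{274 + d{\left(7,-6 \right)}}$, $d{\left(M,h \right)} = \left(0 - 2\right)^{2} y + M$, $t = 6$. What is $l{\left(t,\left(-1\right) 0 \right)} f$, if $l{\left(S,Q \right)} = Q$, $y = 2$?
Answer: $0$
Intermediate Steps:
$d{\left(M,h \right)} = 8 + M$ ($d{\left(M,h \right)} = \left(0 - 2\right)^{2} \cdot 2 + M = \left(-2\right)^{2} \cdot 2 + M = 4 \cdot 2 + M = 8 + M$)
$f = - \frac{19}{289}$ ($f = \frac{-183 + 164}{274 + \left(8 + 7\right)} = - \frac{19}{274 + 15} = - \frac{19}{289} \approx -0.065744$)
$l{\left(t,\left(-1\right) 0 \right)} f = \left(-1\right) 0 \left(- \frac{19}{289}\right) = 0 \left(- \frac{19}{289}\right) = 0$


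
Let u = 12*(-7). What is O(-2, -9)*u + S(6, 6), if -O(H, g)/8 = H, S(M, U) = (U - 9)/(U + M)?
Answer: -5377/4 ≈ -1344.3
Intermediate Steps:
S(M, U) = (-9 + U)/(M + U)
O(H, g) = -8*H
u = -84
O(-2, -9)*u + S(6, 6) = -8*(-2)*(-84) + (-9 + 6)/(6 + 6) = 16*(-84) - 3/12 = -1344 + (1/12)*(-3) = -1344 - 1/4 = -5377/4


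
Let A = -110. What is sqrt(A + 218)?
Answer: 6*sqrt(3) ≈ 10.392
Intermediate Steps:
sqrt(A + 218) = sqrt(-110 + 218) = sqrt(108) = 6*sqrt(3)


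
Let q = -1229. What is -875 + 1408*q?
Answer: -1731307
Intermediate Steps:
-875 + 1408*q = -875 + 1408*(-1229) = -875 - 1730432 = -1731307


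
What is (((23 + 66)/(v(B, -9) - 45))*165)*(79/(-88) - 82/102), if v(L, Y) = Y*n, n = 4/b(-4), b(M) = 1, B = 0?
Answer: 3398465/11016 ≈ 308.50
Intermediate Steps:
n = 4 (n = 4/1 = 4*1 = 4)
v(L, Y) = 4*Y (v(L, Y) = Y*4 = 4*Y)
(((23 + 66)/(v(B, -9) - 45))*165)*(79/(-88) - 82/102) = (((23 + 66)/(4*(-9) - 45))*165)*(79/(-88) - 82/102) = ((89/(-36 - 45))*165)*(79*(-1/88) - 82*1/102) = ((89/(-81))*165)*(-79/88 - 41/51) = ((89*(-1/81))*165)*(-7637/4488) = -89/81*165*(-7637/4488) = -4895/27*(-7637/4488) = 3398465/11016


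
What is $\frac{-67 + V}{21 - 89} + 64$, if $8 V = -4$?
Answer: $\frac{8839}{136} \approx 64.993$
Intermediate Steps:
$V = - \frac{1}{2}$ ($V = \frac{1}{8} \left(-4\right) = - \frac{1}{2} \approx -0.5$)
$\frac{-67 + V}{21 - 89} + 64 = \frac{-67 - \frac{1}{2}}{21 - 89} + 64 = \frac{1}{-68} \left(- \frac{135}{2}\right) + 64 = \left(- \frac{1}{68}\right) \left(- \frac{135}{2}\right) + 64 = \frac{135}{136} + 64 = \frac{8839}{136}$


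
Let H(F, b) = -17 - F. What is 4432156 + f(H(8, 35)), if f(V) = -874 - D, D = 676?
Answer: 4430606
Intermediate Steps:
f(V) = -1550 (f(V) = -874 - 1*676 = -874 - 676 = -1550)
4432156 + f(H(8, 35)) = 4432156 - 1550 = 4430606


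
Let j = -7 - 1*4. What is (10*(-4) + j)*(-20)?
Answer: 1020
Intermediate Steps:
j = -11 (j = -7 - 4 = -11)
(10*(-4) + j)*(-20) = (10*(-4) - 11)*(-20) = (-40 - 11)*(-20) = -51*(-20) = 1020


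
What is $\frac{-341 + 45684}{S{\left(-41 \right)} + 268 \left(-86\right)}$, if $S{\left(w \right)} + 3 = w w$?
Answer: $- \frac{45343}{21370} \approx -2.1218$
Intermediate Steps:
$S{\left(w \right)} = -3 + w^{2}$ ($S{\left(w \right)} = -3 + w w = -3 + w^{2}$)
$\frac{-341 + 45684}{S{\left(-41 \right)} + 268 \left(-86\right)} = \frac{-341 + 45684}{\left(-3 + \left(-41\right)^{2}\right) + 268 \left(-86\right)} = \frac{45343}{\left(-3 + 1681\right) - 23048} = \frac{45343}{1678 - 23048} = \frac{45343}{-21370} = 45343 \left(- \frac{1}{21370}\right) = - \frac{45343}{21370}$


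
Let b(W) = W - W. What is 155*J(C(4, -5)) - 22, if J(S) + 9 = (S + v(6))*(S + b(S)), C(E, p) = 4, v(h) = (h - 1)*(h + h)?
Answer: 38263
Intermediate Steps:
v(h) = 2*h*(-1 + h) (v(h) = (-1 + h)*(2*h) = 2*h*(-1 + h))
b(W) = 0
J(S) = -9 + S*(60 + S) (J(S) = -9 + (S + 2*6*(-1 + 6))*(S + 0) = -9 + (S + 2*6*5)*S = -9 + (S + 60)*S = -9 + (60 + S)*S = -9 + S*(60 + S))
155*J(C(4, -5)) - 22 = 155*(-9 + 4² + 60*4) - 22 = 155*(-9 + 16 + 240) - 22 = 155*247 - 22 = 38285 - 22 = 38263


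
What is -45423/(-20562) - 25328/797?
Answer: -161530735/5462638 ≈ -29.570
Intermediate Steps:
-45423/(-20562) - 25328/797 = -45423*(-1/20562) - 25328*1/797 = 15141/6854 - 25328/797 = -161530735/5462638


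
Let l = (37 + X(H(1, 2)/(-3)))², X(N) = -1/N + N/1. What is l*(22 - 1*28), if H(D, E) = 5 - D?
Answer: -190969/24 ≈ -7957.0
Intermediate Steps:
X(N) = N - 1/N (X(N) = -1/N + N*1 = -1/N + N = N - 1/N)
l = 190969/144 (l = (37 + ((5 - 1*1)/(-3) - 1/((5 - 1*1)/(-3))))² = (37 + ((5 - 1)*(-⅓) - 1/((5 - 1)*(-⅓))))² = (37 + (4*(-⅓) - 1/(4*(-⅓))))² = (37 + (-4/3 - 1/(-4/3)))² = (37 + (-4/3 - 1*(-¾)))² = (37 + (-4/3 + ¾))² = (37 - 7/12)² = (437/12)² = 190969/144 ≈ 1326.2)
l*(22 - 1*28) = 190969*(22 - 1*28)/144 = 190969*(22 - 28)/144 = (190969/144)*(-6) = -190969/24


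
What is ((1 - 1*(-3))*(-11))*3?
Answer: -132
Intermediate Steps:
((1 - 1*(-3))*(-11))*3 = ((1 + 3)*(-11))*3 = (4*(-11))*3 = -44*3 = -132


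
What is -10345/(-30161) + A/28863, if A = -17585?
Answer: -231793450/870536943 ≈ -0.26626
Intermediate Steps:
-10345/(-30161) + A/28863 = -10345/(-30161) - 17585/28863 = -10345*(-1/30161) - 17585*1/28863 = 10345/30161 - 17585/28863 = -231793450/870536943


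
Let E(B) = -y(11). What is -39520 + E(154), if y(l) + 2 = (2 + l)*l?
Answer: -39661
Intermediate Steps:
y(l) = -2 + l*(2 + l) (y(l) = -2 + (2 + l)*l = -2 + l*(2 + l))
E(B) = -141 (E(B) = -(-2 + 11² + 2*11) = -(-2 + 121 + 22) = -1*141 = -141)
-39520 + E(154) = -39520 - 141 = -39661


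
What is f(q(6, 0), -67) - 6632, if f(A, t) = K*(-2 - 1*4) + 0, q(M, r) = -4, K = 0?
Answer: -6632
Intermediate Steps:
f(A, t) = 0 (f(A, t) = 0*(-2 - 1*4) + 0 = 0*(-2 - 4) + 0 = 0*(-6) + 0 = 0 + 0 = 0)
f(q(6, 0), -67) - 6632 = 0 - 6632 = -6632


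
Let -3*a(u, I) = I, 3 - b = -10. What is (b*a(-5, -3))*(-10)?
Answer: -130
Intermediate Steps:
b = 13 (b = 3 - 1*(-10) = 3 + 10 = 13)
a(u, I) = -I/3
(b*a(-5, -3))*(-10) = (13*(-⅓*(-3)))*(-10) = (13*1)*(-10) = 13*(-10) = -130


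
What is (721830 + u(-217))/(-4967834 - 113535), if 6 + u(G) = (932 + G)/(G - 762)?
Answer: -64242271/452241841 ≈ -0.14205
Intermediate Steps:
u(G) = -6 + (932 + G)/(-762 + G) (u(G) = -6 + (932 + G)/(G - 762) = -6 + (932 + G)/(-762 + G))
(721830 + u(-217))/(-4967834 - 113535) = (721830 + (5504 - 5*(-217))/(-762 - 217))/(-4967834 - 113535) = (721830 + (5504 + 1085)/(-979))/(-5081369) = (721830 - 1/979*6589)*(-1/5081369) = (721830 - 599/89)*(-1/5081369) = (64242271/89)*(-1/5081369) = -64242271/452241841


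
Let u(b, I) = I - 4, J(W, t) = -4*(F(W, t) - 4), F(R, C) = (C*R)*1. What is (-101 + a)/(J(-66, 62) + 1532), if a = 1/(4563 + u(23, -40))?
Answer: -228209/40481202 ≈ -0.0056374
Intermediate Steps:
F(R, C) = C*R
J(W, t) = 16 - 4*W*t (J(W, t) = -4*(t*W - 4) = -4*(W*t - 4) = -4*(-4 + W*t) = 16 - 4*W*t)
u(b, I) = -4 + I
a = 1/4519 (a = 1/(4563 + (-4 - 40)) = 1/(4563 - 44) = 1/4519 ≈ 0.00022129)
(-101 + a)/(J(-66, 62) + 1532) = (-101 + 1/4519)/((16 - 4*(-66)*62) + 1532) = -456418/(4519*((16 + 16368) + 1532)) = -456418/(4519*(16384 + 1532)) = -456418/4519/17916 = -456418/4519*1/17916 = -228209/40481202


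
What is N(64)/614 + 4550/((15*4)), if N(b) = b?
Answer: 139877/1842 ≈ 75.938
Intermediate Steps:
N(64)/614 + 4550/((15*4)) = 64/614 + 4550/((15*4)) = 64*(1/614) + 4550/60 = 32/307 + 4550*(1/60) = 32/307 + 455/6 = 139877/1842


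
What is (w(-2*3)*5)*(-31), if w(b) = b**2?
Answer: -5580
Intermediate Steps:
(w(-2*3)*5)*(-31) = ((-2*3)**2*5)*(-31) = ((-6)**2*5)*(-31) = (36*5)*(-31) = 180*(-31) = -5580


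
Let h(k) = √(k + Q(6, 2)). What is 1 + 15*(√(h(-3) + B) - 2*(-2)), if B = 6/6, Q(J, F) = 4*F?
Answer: 61 + 15*√(1 + √5) ≈ 87.984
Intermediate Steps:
B = 1 (B = 6*(⅙) = 1)
h(k) = √(8 + k) (h(k) = √(k + 4*2) = √(k + 8) = √(8 + k))
1 + 15*(√(h(-3) + B) - 2*(-2)) = 1 + 15*(√(√(8 - 3) + 1) - 2*(-2)) = 1 + 15*(√(√5 + 1) + 4) = 1 + 15*(√(1 + √5) + 4) = 1 + 15*(4 + √(1 + √5)) = 1 + (60 + 15*√(1 + √5)) = 61 + 15*√(1 + √5)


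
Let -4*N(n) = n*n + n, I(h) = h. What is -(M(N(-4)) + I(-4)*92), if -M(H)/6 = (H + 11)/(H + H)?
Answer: 360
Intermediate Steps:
N(n) = -n/4 - n²/4 (N(n) = -(n*n + n)/4 = -(n² + n)/4 = -(n + n²)/4 = -n/4 - n²/4)
M(H) = -3*(11 + H)/H (M(H) = -6*(H + 11)/(H + H) = -6*(11 + H)/(2*H) = -6*(11 + H)*1/(2*H) = -3*(11 + H)/H)
-(M(N(-4)) + I(-4)*92) = -((-3 - 33/(1 - 4)) - 4*92) = -((-3 - 33/((-¼*(-4)*(-3)))) - 368) = -((-3 - 33/(-3)) - 368) = -((-3 - 33*(-⅓)) - 368) = -((-3 + 11) - 368) = -(8 - 368) = -1*(-360) = 360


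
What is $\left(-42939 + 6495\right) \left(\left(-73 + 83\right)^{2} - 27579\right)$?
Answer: $1001444676$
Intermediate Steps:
$\left(-42939 + 6495\right) \left(\left(-73 + 83\right)^{2} - 27579\right) = - 36444 \left(10^{2} - 27579\right) = - 36444 \left(100 - 27579\right) = \left(-36444\right) \left(-27479\right) = 1001444676$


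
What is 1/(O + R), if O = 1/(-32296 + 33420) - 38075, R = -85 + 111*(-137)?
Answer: -1124/59984507 ≈ -1.8738e-5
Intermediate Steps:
R = -15292 (R = -85 - 15207 = -15292)
O = -42796299/1124 (O = 1/1124 - 38075 = -42796299/1124 ≈ -38075.)
1/(O + R) = 1/(-42796299/1124 - 15292) = 1/(-59984507/1124) = -1124/59984507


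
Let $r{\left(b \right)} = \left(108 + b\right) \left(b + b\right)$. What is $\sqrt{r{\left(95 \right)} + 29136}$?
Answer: $\sqrt{67706} \approx 260.2$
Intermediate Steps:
$r{\left(b \right)} = 2 b \left(108 + b\right)$ ($r{\left(b \right)} = \left(108 + b\right) 2 b = 2 b \left(108 + b\right)$)
$\sqrt{r{\left(95 \right)} + 29136} = \sqrt{2 \cdot 95 \left(108 + 95\right) + 29136} = \sqrt{2 \cdot 95 \cdot 203 + 29136} = \sqrt{38570 + 29136} = \sqrt{67706}$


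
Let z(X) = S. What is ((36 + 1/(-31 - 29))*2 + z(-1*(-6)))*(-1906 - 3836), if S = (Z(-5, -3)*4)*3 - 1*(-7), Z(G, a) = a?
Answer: -1233573/5 ≈ -2.4671e+5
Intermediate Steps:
S = -29 (S = -3*4*3 - 1*(-7) = -12*3 + 7 = -36 + 7 = -29)
z(X) = -29
((36 + 1/(-31 - 29))*2 + z(-1*(-6)))*(-1906 - 3836) = ((36 + 1/(-31 - 29))*2 - 29)*(-1906 - 3836) = ((36 + 1/(-60))*2 - 29)*(-5742) = ((36 - 1/60)*2 - 29)*(-5742) = ((2159/60)*2 - 29)*(-5742) = (2159/30 - 29)*(-5742) = (1289/30)*(-5742) = -1233573/5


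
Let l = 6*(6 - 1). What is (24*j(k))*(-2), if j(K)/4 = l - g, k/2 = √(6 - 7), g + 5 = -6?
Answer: -7872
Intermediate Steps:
g = -11 (g = -5 - 6 = -11)
l = 30 (l = 6*5 = 30)
k = 2*I (k = 2*√(6 - 7) = 2*√(-1) = 2*I ≈ 2.0*I)
j(K) = 164 (j(K) = 4*(30 - 1*(-11)) = 4*(30 + 11) = 4*41 = 164)
(24*j(k))*(-2) = (24*164)*(-2) = 3936*(-2) = -7872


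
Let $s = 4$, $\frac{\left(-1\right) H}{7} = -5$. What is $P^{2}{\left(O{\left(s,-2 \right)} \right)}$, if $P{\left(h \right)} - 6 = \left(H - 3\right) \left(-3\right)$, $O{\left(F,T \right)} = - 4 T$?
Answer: $8100$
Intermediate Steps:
$H = 35$ ($H = \left(-7\right) \left(-5\right) = 35$)
$P{\left(h \right)} = -90$ ($P{\left(h \right)} = 6 + \left(35 - 3\right) \left(-3\right) = 6 + 32 \left(-3\right) = 6 - 96 = -90$)
$P^{2}{\left(O{\left(s,-2 \right)} \right)} = \left(-90\right)^{2} = 8100$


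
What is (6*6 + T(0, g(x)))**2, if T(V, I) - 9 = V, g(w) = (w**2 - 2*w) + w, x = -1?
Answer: 2025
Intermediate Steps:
g(w) = w**2 - w
T(V, I) = 9 + V
(6*6 + T(0, g(x)))**2 = (6*6 + (9 + 0))**2 = (36 + 9)**2 = 45**2 = 2025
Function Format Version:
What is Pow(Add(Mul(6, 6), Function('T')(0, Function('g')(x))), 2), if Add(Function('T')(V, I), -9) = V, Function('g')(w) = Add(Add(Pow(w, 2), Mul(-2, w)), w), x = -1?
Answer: 2025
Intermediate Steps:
Function('g')(w) = Add(Pow(w, 2), Mul(-1, w))
Function('T')(V, I) = Add(9, V)
Pow(Add(Mul(6, 6), Function('T')(0, Function('g')(x))), 2) = Pow(Add(Mul(6, 6), Add(9, 0)), 2) = Pow(Add(36, 9), 2) = Pow(45, 2) = 2025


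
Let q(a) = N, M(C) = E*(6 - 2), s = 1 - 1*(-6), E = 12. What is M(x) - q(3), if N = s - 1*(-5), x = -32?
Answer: 36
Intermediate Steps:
s = 7 (s = 1 + 6 = 7)
M(C) = 48 (M(C) = 12*(6 - 2) = 12*4 = 48)
N = 12 (N = 7 - 1*(-5) = 7 + 5 = 12)
q(a) = 12
M(x) - q(3) = 48 - 1*12 = 48 - 12 = 36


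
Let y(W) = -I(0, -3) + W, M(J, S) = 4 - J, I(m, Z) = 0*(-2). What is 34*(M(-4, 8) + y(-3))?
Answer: 170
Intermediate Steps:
I(m, Z) = 0
y(W) = W (y(W) = -1*0 + W = 0 + W = W)
34*(M(-4, 8) + y(-3)) = 34*((4 - 1*(-4)) - 3) = 34*((4 + 4) - 3) = 34*(8 - 3) = 34*5 = 170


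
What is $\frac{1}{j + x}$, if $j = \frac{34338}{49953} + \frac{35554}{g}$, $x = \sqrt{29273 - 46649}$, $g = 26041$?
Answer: $\frac{96486057406325885}{816941720929930242364} - \frac{188016496910733481 i \sqrt{1086}}{816941720929930242364} \approx 0.00011811 - 0.0075844 i$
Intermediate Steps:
$x = 4 i \sqrt{1086}$ ($x = \sqrt{-17376} = 4 i \sqrt{1086} \approx 131.82 i$)
$j = \frac{890074940}{433608691}$ ($j = \frac{34338}{49953} + \frac{35554}{26041} = 34338 \cdot \frac{1}{49953} + 35554 \cdot \frac{1}{26041} = \frac{11446}{16651} + \frac{35554}{26041} = \frac{890074940}{433608691} \approx 2.0527$)
$\frac{1}{j + x} = \frac{1}{\frac{890074940}{433608691} + 4 i \sqrt{1086}}$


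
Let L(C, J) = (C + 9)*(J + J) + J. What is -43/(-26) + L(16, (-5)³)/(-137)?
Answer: 171641/3562 ≈ 48.187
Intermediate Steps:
L(C, J) = J + 2*J*(9 + C) (L(C, J) = (9 + C)*(2*J) + J = 2*J*(9 + C) + J = J + 2*J*(9 + C))
-43/(-26) + L(16, (-5)³)/(-137) = -43/(-26) + ((-5)³*(19 + 2*16))/(-137) = -43*(-1/26) - 125*(19 + 32)*(-1/137) = 43/26 - 125*51*(-1/137) = 43/26 - 6375*(-1/137) = 43/26 + 6375/137 = 171641/3562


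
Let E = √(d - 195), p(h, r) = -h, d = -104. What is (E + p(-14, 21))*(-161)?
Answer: -2254 - 161*I*√299 ≈ -2254.0 - 2783.9*I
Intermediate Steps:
E = I*√299 (E = √(-104 - 195) = √(-299) = I*√299 ≈ 17.292*I)
(E + p(-14, 21))*(-161) = (I*√299 - 1*(-14))*(-161) = (I*√299 + 14)*(-161) = (14 + I*√299)*(-161) = -2254 - 161*I*√299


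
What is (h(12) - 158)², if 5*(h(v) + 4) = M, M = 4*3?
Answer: 636804/25 ≈ 25472.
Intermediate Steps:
M = 12
h(v) = -8/5 (h(v) = -4 + (⅕)*12 = -4 + 12/5 = -8/5)
(h(12) - 158)² = (-8/5 - 158)² = (-798/5)² = 636804/25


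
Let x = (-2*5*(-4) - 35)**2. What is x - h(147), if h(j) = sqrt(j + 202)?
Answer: 25 - sqrt(349) ≈ 6.3185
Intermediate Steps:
h(j) = sqrt(202 + j)
x = 25 (x = (-10*(-4) - 35)**2 = (40 - 35)**2 = 5**2 = 25)
x - h(147) = 25 - sqrt(202 + 147) = 25 - sqrt(349)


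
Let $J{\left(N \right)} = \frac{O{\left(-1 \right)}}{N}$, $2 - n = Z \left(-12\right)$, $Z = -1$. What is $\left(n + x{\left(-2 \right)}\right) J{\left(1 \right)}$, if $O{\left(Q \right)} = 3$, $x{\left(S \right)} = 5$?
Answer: $-15$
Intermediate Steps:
$n = -10$ ($n = 2 - \left(-1\right) \left(-12\right) = 2 - 12 = -10$)
$J{\left(N \right)} = \frac{3}{N}$
$\left(n + x{\left(-2 \right)}\right) J{\left(1 \right)} = \left(-10 + 5\right) \frac{3}{1} = - 5 \cdot 3 \cdot 1 = \left(-5\right) 3 = -15$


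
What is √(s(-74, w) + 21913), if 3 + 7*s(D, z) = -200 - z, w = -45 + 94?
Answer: √21877 ≈ 147.91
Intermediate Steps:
w = 49
s(D, z) = -29 - z/7 (s(D, z) = -3/7 + (-200 - z)/7 = -3/7 + (-200/7 - z/7) = -29 - z/7)
√(s(-74, w) + 21913) = √((-29 - ⅐*49) + 21913) = √((-29 - 7) + 21913) = √(-36 + 21913) = √21877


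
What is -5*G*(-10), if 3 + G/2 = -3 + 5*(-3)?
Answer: -2100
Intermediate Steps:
G = -42 (G = -6 + 2*(-3 + 5*(-3)) = -6 + 2*(-3 - 15) = -6 + 2*(-18) = -6 - 36 = -42)
-5*G*(-10) = -5*(-42)*(-10) = 210*(-10) = -2100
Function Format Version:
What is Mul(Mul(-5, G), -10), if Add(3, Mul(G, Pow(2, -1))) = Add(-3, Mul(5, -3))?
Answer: -2100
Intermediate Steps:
G = -42 (G = Add(-6, Mul(2, Add(-3, Mul(5, -3)))) = Add(-6, Mul(2, Add(-3, -15))) = Add(-6, Mul(2, -18)) = Add(-6, -36) = -42)
Mul(Mul(-5, G), -10) = Mul(Mul(-5, -42), -10) = Mul(210, -10) = -2100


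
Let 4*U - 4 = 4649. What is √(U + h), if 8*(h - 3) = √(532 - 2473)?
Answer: √(18660 + 2*I*√1941)/4 ≈ 34.151 + 0.08063*I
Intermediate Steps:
U = 4653/4 (U = 1 + (¼)*4649 = 1 + 4649/4 = 4653/4 ≈ 1163.3)
h = 3 + I*√1941/8 (h = 3 + √(532 - 2473)/8 = 3 + √(-1941)/8 = 3 + (I*√1941)/8 = 3 + I*√1941/8 ≈ 3.0 + 5.5071*I)
√(U + h) = √(4653/4 + (3 + I*√1941/8)) = √(4665/4 + I*√1941/8)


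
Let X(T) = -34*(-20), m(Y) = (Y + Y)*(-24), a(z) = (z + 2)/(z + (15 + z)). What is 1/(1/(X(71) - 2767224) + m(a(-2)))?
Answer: -2766544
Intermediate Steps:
a(z) = (2 + z)/(15 + 2*z)
m(Y) = -48*Y (m(Y) = (2*Y)*(-24) = -48*Y)
X(T) = 680
1/(1/(X(71) - 2767224) + m(a(-2))) = 1/(1/(680 - 2767224) - 48*(2 - 2)/(15 + 2*(-2))) = 1/(1/(-2766544) - 48*0/(15 - 4)) = 1/(-1/2766544 - 48*0/11) = 1/(-1/2766544 - 48*0) = 1/(-1/2766544 + 0) = 1/(-1/2766544) = -2766544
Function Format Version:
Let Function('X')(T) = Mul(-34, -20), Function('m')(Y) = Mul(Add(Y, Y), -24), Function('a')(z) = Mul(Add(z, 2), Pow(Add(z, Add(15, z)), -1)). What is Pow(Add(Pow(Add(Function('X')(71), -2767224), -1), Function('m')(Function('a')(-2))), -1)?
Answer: -2766544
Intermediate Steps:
Function('a')(z) = Mul(Pow(Add(15, Mul(2, z)), -1), Add(2, z)) (Function('a')(z) = Mul(Add(2, z), Pow(Add(15, Mul(2, z)), -1)) = Mul(Pow(Add(15, Mul(2, z)), -1), Add(2, z)))
Function('m')(Y) = Mul(-48, Y) (Function('m')(Y) = Mul(Mul(2, Y), -24) = Mul(-48, Y))
Function('X')(T) = 680
Pow(Add(Pow(Add(Function('X')(71), -2767224), -1), Function('m')(Function('a')(-2))), -1) = Pow(Add(Pow(Add(680, -2767224), -1), Mul(-48, Mul(Pow(Add(15, Mul(2, -2)), -1), Add(2, -2)))), -1) = Pow(Add(Pow(-2766544, -1), Mul(-48, Mul(Pow(Add(15, -4), -1), 0))), -1) = Pow(Add(Rational(-1, 2766544), Mul(-48, Mul(Pow(11, -1), 0))), -1) = Pow(Add(Rational(-1, 2766544), Mul(-48, Mul(Rational(1, 11), 0))), -1) = Pow(Add(Rational(-1, 2766544), Mul(-48, 0)), -1) = Pow(Add(Rational(-1, 2766544), 0), -1) = Pow(Rational(-1, 2766544), -1) = -2766544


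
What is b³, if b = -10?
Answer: -1000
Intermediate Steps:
b³ = (-10)³ = -1000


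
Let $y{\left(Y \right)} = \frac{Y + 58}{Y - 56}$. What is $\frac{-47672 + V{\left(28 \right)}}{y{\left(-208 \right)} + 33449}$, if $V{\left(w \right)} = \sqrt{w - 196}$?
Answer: $- \frac{2097568}{1471781} + \frac{88 i \sqrt{42}}{1471781} \approx -1.4252 + 0.00038749 i$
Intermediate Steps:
$V{\left(w \right)} = \sqrt{-196 + w}$
$y{\left(Y \right)} = \frac{58 + Y}{-56 + Y}$
$\frac{-47672 + V{\left(28 \right)}}{y{\left(-208 \right)} + 33449} = \frac{-47672 + \sqrt{-196 + 28}}{\frac{58 - 208}{-56 - 208} + 33449} = \frac{-47672 + \sqrt{-168}}{\frac{1}{-264} \left(-150\right) + 33449} = \frac{-47672 + 2 i \sqrt{42}}{\left(- \frac{1}{264}\right) \left(-150\right) + 33449} = \frac{-47672 + 2 i \sqrt{42}}{\frac{25}{44} + 33449} = \frac{-47672 + 2 i \sqrt{42}}{\frac{1471781}{44}} = \left(-47672 + 2 i \sqrt{42}\right) \frac{44}{1471781} = - \frac{2097568}{1471781} + \frac{88 i \sqrt{42}}{1471781}$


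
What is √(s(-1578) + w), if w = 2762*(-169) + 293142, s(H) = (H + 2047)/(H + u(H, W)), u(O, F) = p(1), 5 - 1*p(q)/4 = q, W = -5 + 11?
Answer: I*√423645485362/1562 ≈ 416.7*I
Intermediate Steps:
W = 6
p(q) = 20 - 4*q
u(O, F) = 16 (u(O, F) = 20 - 4*1 = 20 - 4 = 16)
s(H) = (2047 + H)/(16 + H) (s(H) = (H + 2047)/(H + 16) = (2047 + H)/(16 + H))
w = -173636 (w = -466778 + 293142 = -173636)
√(s(-1578) + w) = √((2047 - 1578)/(16 - 1578) - 173636) = √(469/(-1562) - 173636) = √(-1/1562*469 - 173636) = √(-469/1562 - 173636) = √(-271219901/1562) = I*√423645485362/1562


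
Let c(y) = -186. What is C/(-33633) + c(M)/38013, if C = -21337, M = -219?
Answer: 268275881/426163743 ≈ 0.62951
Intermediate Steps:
C/(-33633) + c(M)/38013 = -21337/(-33633) - 186/38013 = -21337*(-1/33633) - 186*1/38013 = 21337/33633 - 62/12671 = 268275881/426163743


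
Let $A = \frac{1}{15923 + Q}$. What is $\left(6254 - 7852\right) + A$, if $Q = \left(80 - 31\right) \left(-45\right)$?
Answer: $- \frac{21921363}{13718} \approx -1598.0$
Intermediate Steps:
$Q = -2205$ ($Q = 49 \left(-45\right) = -2205$)
$A = \frac{1}{13718}$ ($A = \frac{1}{15923 - 2205} = \frac{1}{13718} \approx 7.2897 \cdot 10^{-5}$)
$\left(6254 - 7852\right) + A = \left(6254 - 7852\right) + \frac{1}{13718} = -1598 + \frac{1}{13718} = - \frac{21921363}{13718}$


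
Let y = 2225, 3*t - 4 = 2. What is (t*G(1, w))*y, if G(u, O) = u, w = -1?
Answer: 4450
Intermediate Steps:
t = 2 (t = 4/3 + (⅓)*2 = 4/3 + ⅔ = 2)
(t*G(1, w))*y = (2*1)*2225 = 2*2225 = 4450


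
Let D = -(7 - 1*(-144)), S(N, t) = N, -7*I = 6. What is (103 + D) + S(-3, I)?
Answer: -51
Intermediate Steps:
I = -6/7 (I = -1/7*6 = -6/7 ≈ -0.85714)
D = -151 (D = -(7 + 144) = -1*151 = -151)
(103 + D) + S(-3, I) = (103 - 151) - 3 = -48 - 3 = -51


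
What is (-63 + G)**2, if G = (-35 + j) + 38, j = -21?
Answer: 6561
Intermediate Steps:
G = -18 (G = (-35 - 21) + 38 = -56 + 38 = -18)
(-63 + G)**2 = (-63 - 18)**2 = (-81)**2 = 6561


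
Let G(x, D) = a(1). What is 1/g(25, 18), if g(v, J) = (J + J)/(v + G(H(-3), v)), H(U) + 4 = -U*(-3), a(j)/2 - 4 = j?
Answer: 35/36 ≈ 0.97222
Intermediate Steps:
a(j) = 8 + 2*j
H(U) = -4 + 3*U (H(U) = -4 - U*(-3) = -4 + 3*U)
G(x, D) = 10 (G(x, D) = 8 + 2*1 = 8 + 2 = 10)
g(v, J) = 2*J/(10 + v) (g(v, J) = (J + J)/(v + 10) = (2*J)/(10 + v) = 2*J/(10 + v))
1/g(25, 18) = 1/(2*18/(10 + 25)) = 1/(2*18/35) = 1/(2*18*(1/35)) = 1/(36/35) = 35/36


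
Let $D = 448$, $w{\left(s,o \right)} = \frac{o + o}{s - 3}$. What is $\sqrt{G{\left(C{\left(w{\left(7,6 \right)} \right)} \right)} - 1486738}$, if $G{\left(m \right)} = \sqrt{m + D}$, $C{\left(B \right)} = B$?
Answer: $\sqrt{-1486738 + \sqrt{451}} \approx 1219.3 i$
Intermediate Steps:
$w{\left(s,o \right)} = \frac{2 o}{-3 + s}$
$G{\left(m \right)} = \sqrt{448 + m}$ ($G{\left(m \right)} = \sqrt{m + 448} = \sqrt{448 + m}$)
$\sqrt{G{\left(C{\left(w{\left(7,6 \right)} \right)} \right)} - 1486738} = \sqrt{\sqrt{448 + 2 \cdot 6 \frac{1}{-3 + 7}} - 1486738} = \sqrt{\sqrt{448 + 2 \cdot 6 \cdot \frac{1}{4}} - 1486738} = \sqrt{\sqrt{448 + 3} - 1486738} = \sqrt{\sqrt{451} - 1486738} = \sqrt{-1486738 + \sqrt{451}}$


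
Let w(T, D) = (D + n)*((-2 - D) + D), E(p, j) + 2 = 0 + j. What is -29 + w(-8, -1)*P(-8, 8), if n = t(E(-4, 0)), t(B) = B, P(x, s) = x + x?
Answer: -125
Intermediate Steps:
E(p, j) = -2 + j (E(p, j) = -2 + (0 + j) = -2 + j)
P(x, s) = 2*x
n = -2 (n = -2 + 0 = -2)
w(T, D) = 4 - 2*D (w(T, D) = (D - 2)*((-2 - D) + D) = (-2 + D)*(-2) = 4 - 2*D)
-29 + w(-8, -1)*P(-8, 8) = -29 + (4 - 2*(-1))*(2*(-8)) = -29 + (4 + 2)*(-16) = -29 + 6*(-16) = -29 - 96 = -125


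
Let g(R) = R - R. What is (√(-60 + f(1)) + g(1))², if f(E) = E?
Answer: -59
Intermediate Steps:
g(R) = 0
(√(-60 + f(1)) + g(1))² = (√(-60 + 1) + 0)² = (√(-59) + 0)² = (I*√59 + 0)² = (I*√59)² = -59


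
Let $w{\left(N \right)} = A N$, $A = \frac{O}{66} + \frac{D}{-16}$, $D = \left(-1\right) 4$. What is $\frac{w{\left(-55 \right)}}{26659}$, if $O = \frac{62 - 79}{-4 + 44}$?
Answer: $- \frac{643}{1279632} \approx -0.00050249$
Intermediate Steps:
$D = -4$
$O = - \frac{17}{40} \approx -0.425$
$A = \frac{643}{2640}$ ($A = - \frac{17}{40 \cdot 66} - \frac{4}{-16} = \left(- \frac{17}{40}\right) \frac{1}{66} - - \frac{1}{4} = - \frac{17}{2640} + \frac{1}{4} = \frac{643}{2640} \approx 0.24356$)
$w{\left(N \right)} = \frac{643 N}{2640}$
$\frac{w{\left(-55 \right)}}{26659} = \frac{\frac{643}{2640} \left(-55\right)}{26659} = \left(- \frac{643}{48}\right) \frac{1}{26659} = - \frac{643}{1279632}$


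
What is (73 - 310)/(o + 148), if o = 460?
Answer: -237/608 ≈ -0.38980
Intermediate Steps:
(73 - 310)/(o + 148) = (73 - 310)/(460 + 148) = -237/608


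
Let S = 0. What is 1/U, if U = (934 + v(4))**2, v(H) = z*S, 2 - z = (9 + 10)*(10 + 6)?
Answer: 1/872356 ≈ 1.1463e-6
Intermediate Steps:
z = -302 (z = 2 - (9 + 10)*(10 + 6) = 2 - 19*16 = 2 - 1*304 = 2 - 304 = -302)
v(H) = 0 (v(H) = -302*0 = 0)
U = 872356 (U = (934 + 0)**2 = 934**2 = 872356)
1/U = 1/872356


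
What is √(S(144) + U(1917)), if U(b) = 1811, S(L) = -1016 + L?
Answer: √939 ≈ 30.643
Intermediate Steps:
√(S(144) + U(1917)) = √((-1016 + 144) + 1811) = √(-872 + 1811) = √939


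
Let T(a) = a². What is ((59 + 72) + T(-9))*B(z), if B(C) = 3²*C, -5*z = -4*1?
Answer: 7632/5 ≈ 1526.4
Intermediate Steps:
z = ⅘ (z = -(-4)/5 = -⅕*(-4) = ⅘ ≈ 0.80000)
B(C) = 9*C
((59 + 72) + T(-9))*B(z) = ((59 + 72) + (-9)²)*(9*(⅘)) = (131 + 81)*(36/5) = 212*(36/5) = 7632/5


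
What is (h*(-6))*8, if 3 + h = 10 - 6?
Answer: -48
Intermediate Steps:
h = 1 (h = -3 + (10 - 6) = -3 + 4 = 1)
(h*(-6))*8 = (1*(-6))*8 = -6*8 = -48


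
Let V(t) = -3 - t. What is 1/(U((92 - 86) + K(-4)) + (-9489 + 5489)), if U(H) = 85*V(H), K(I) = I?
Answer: -1/4425 ≈ -0.00022599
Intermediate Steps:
U(H) = -255 - 85*H (U(H) = 85*(-3 - H) = -255 - 85*H)
1/(U((92 - 86) + K(-4)) + (-9489 + 5489)) = 1/((-255 - 85*((92 - 86) - 4)) + (-9489 + 5489)) = 1/((-255 - 85*(6 - 4)) - 4000) = 1/((-255 - 85*2) - 4000) = 1/((-255 - 170) - 4000) = 1/(-425 - 4000) = 1/(-4425) = -1/4425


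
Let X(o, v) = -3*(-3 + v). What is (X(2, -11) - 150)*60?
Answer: -6480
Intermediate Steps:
X(o, v) = 9 - 3*v
(X(2, -11) - 150)*60 = ((9 - 3*(-11)) - 150)*60 = ((9 + 33) - 150)*60 = (42 - 150)*60 = -108*60 = -6480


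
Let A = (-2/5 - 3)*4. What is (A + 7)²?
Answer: 1089/25 ≈ 43.560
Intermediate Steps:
A = -68/5 (A = (-2*⅕ - 3)*4 = (-⅖ - 3)*4 = -17/5*4 = -68/5 ≈ -13.600)
(A + 7)² = (-68/5 + 7)² = (-33/5)² = 1089/25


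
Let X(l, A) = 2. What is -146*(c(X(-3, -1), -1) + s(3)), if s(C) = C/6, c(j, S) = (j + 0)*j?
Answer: -657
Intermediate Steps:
c(j, S) = j² (c(j, S) = j*j = j²)
s(C) = C/6 (s(C) = C*(⅙) = C/6)
-146*(c(X(-3, -1), -1) + s(3)) = -146*(2² + (⅙)*3) = -146*(4 + ½) = -146*9/2 = -657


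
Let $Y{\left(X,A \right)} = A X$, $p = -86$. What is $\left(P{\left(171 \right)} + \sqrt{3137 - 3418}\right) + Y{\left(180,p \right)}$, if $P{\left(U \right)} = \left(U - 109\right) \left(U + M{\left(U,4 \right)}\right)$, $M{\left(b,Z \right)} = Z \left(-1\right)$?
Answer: $-5126 + i \sqrt{281} \approx -5126.0 + 16.763 i$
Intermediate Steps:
$M{\left(b,Z \right)} = - Z$
$P{\left(U \right)} = \left(-109 + U\right) \left(-4 + U\right)$ ($P{\left(U \right)} = \left(U - 109\right) \left(U - 4\right) = \left(-109 + U\right) \left(U - 4\right) = \left(-109 + U\right) \left(-4 + U\right)$)
$\left(P{\left(171 \right)} + \sqrt{3137 - 3418}\right) + Y{\left(180,p \right)} = \left(\left(436 + 171^{2} - 19323\right) + \sqrt{3137 - 3418}\right) - 15480 = \left(\left(436 + 29241 - 19323\right) + \sqrt{-281}\right) - 15480 = \left(10354 + i \sqrt{281}\right) - 15480 = -5126 + i \sqrt{281}$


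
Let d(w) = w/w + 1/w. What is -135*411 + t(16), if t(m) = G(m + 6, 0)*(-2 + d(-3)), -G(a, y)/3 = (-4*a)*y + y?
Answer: -55485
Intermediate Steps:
d(w) = 1 + 1/w
G(a, y) = -3*y + 12*a*y (G(a, y) = -3*((-4*a)*y + y) = -3*(-4*a*y + y) = -3*(y - 4*a*y) = -3*y + 12*a*y)
t(m) = 0 (t(m) = (3*0*(-1 + 4*(m + 6)))*(-2 + (1 - 3)/(-3)) = (3*0*(-1 + 4*(6 + m)))*(-2 - 1/3*(-2)) = (3*0*(-1 + (24 + 4*m)))*(-2 + 2/3) = (3*0*(23 + 4*m))*(-4/3) = 0*(-4/3) = 0)
-135*411 + t(16) = -135*411 + 0 = -55485 + 0 = -55485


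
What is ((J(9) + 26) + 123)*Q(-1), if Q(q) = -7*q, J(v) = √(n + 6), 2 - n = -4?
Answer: 1043 + 14*√3 ≈ 1067.2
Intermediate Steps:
n = 6 (n = 2 - 1*(-4) = 2 + 4 = 6)
J(v) = 2*√3 (J(v) = √(6 + 6) = √12 = 2*√3)
((J(9) + 26) + 123)*Q(-1) = ((2*√3 + 26) + 123)*(-7*(-1)) = ((26 + 2*√3) + 123)*7 = (149 + 2*√3)*7 = 1043 + 14*√3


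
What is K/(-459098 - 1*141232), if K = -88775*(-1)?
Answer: -17755/120066 ≈ -0.14788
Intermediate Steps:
K = 88775
K/(-459098 - 1*141232) = 88775/(-459098 - 1*141232) = 88775/(-459098 - 141232) = 88775/(-600330) = 88775*(-1/600330) = -17755/120066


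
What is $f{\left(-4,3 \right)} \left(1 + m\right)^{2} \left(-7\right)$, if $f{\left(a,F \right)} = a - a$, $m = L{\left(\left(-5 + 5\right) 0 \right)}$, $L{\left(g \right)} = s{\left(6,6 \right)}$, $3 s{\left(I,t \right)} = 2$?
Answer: $0$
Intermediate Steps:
$s{\left(I,t \right)} = \frac{2}{3}$ ($s{\left(I,t \right)} = \frac{1}{3} \cdot 2 = \frac{2}{3}$)
$L{\left(g \right)} = \frac{2}{3}$
$m = \frac{2}{3} \approx 0.66667$
$f{\left(a,F \right)} = 0$
$f{\left(-4,3 \right)} \left(1 + m\right)^{2} \left(-7\right) = 0 \left(1 + \frac{2}{3}\right)^{2} \left(-7\right) = 0 \left(\frac{5}{3}\right)^{2} \left(-7\right) = 0 \cdot \frac{25}{9} \left(-7\right) = 0 \left(-7\right) = 0$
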